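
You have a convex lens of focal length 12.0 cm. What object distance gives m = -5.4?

14.2 cm

m = −d_i/d_o ⇒ d_i = −m·d_o.
1/f = 1/d_o + 1/d_i = 1/d_o − 1/(m·d_o) = (1 − 1/m)/d_o, so d_o = f(1 − 1/m) = (12.00)(1 − 1/(-5.4)) = 14.2 cm.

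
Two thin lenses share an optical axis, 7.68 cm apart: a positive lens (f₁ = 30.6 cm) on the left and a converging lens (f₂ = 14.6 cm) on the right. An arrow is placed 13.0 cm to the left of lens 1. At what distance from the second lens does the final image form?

28.2 cm

Lens 1: 1/d_i1 = 1/f₁ − 1/d_o1 = 1/(30.6) − 1/(13.0) = -0.04424, so d_i1 = -22.60 cm.
The intermediate image is 22.60 cm to the left of lens 1 (virtual), which is 7.68 − (-22.60) = 30.28 cm to the left of lens 2, so d_o2 = +30.28 cm.
Lens 2: 1/d_i2 = 1/f₂ − 1/d_o2 = 1/(14.6) − 1/(30.28) = 0.03547, so d_i2 = 28.2 cm.
The final image is real, 28.2 cm to the right of lens 2 (overall magnification ≈ -1.6).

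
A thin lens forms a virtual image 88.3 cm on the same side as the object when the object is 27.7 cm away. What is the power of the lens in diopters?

Virtual image ⇒ d_i = −88.3 cm.
1/f = 1/d_o + 1/d_i = 1/(27.7) + 1/(-88.3) = 0.02478 cm⁻¹.
f = 40.36 cm = 0.4036 m, so P = 1/f = +2.48 D.

P = +2.48 D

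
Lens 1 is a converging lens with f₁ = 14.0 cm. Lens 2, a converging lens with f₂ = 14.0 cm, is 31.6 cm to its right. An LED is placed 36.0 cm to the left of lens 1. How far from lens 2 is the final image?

Lens 1: 1/d_i1 = 1/f₁ − 1/d_o1 = 1/(14.0) − 1/(36.0) = 0.04365, so d_i1 = 22.91 cm.
The intermediate image is 22.91 cm to the right of lens 1, which is 31.6 − (22.91) = 8.690 cm to the left of lens 2, so d_o2 = +8.690 cm.
Lens 2: 1/d_i2 = 1/f₂ − 1/d_o2 = 1/(14.0) − 1/(8.690) = -0.04365, so d_i2 = -22.9 cm.
The final image is virtual, 22.9 cm to the left of lens 2 (overall magnification ≈ -1.7).

22.9 cm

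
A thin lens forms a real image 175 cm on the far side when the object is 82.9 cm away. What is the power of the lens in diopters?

d_i = +175 cm.
1/f = 1/d_o + 1/d_i = 1/(82.9) + 1/(175) = 0.01778 cm⁻¹.
f = 56.25 cm = 0.5625 m, so P = 1/f = +1.78 D.

P = +1.78 D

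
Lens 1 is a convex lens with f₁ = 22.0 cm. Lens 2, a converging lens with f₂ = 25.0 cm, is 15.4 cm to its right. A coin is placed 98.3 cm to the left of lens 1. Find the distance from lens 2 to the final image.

8.53 cm

Lens 1: 1/d_i1 = 1/f₁ − 1/d_o1 = 1/(22.0) − 1/(98.3) = 0.03528, so d_i1 = 28.34 cm.
The intermediate image is 28.34 cm to the right of lens 1, which lies 12.94 cm to the right of lens 2 — a virtual object — so d_o2 = −12.94 cm.
Lens 2: 1/d_i2 = 1/f₂ − 1/d_o2 = 1/(25.0) − 1/(-12.94) = 0.1173, so d_i2 = 8.53 cm.
The final image is real, 8.53 cm to the right of lens 2 (overall magnification ≈ -0.19).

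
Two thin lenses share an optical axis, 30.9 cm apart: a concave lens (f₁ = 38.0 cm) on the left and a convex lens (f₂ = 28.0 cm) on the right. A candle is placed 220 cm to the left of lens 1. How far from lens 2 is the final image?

Lens 1 is diverging, so f₁ = −38.0 cm.
Lens 1: 1/d_i1 = 1/f₁ − 1/d_o1 = 1/(-38.0) − 1/(220) = -0.03086, so d_i1 = -32.40 cm.
The intermediate image is 32.40 cm to the left of lens 1 (virtual), which is 30.9 − (-32.40) = 63.30 cm to the left of lens 2, so d_o2 = +63.30 cm.
Lens 2: 1/d_i2 = 1/f₂ − 1/d_o2 = 1/(28.0) − 1/(63.30) = 0.01992, so d_i2 = 50.2 cm.
The final image is real, 50.2 cm to the right of lens 2 (overall magnification ≈ -0.12).

50.2 cm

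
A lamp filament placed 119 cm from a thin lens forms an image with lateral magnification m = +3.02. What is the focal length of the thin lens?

f = 178 cm (converging)

m = −d_i/d_o ⇒ d_i = −m·d_o = −(+3.02)·(119) = -359.4 cm.
1/f = 1/d_o + 1/d_i = 1/(119) + 1/(-359.4) = 0.005621, so f = 178 cm.
Since f is positive, the thin lens is converging.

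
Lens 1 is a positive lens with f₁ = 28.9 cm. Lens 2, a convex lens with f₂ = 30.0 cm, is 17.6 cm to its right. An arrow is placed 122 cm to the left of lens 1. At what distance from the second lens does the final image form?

12.1 cm

Lens 1: 1/d_i1 = 1/f₁ − 1/d_o1 = 1/(28.9) − 1/(122) = 0.02641, so d_i1 = 37.87 cm.
The intermediate image is 37.87 cm to the right of lens 1, which lies 20.27 cm to the right of lens 2 — a virtual object — so d_o2 = −20.27 cm.
Lens 2: 1/d_i2 = 1/f₂ − 1/d_o2 = 1/(30.0) − 1/(-20.27) = 0.08267, so d_i2 = 12.1 cm.
The final image is real, 12.1 cm to the right of lens 2 (overall magnification ≈ -0.19).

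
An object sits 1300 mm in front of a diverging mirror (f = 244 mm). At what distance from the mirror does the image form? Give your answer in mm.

205 mm

For a diverging mirror, f = -244 mm.
Mirror equation: 1/d_i = 1/f − 1/d_o = 1/(-244.0) − 1/(1300) = -0.004098 − 0.0007692 = -0.004868, so d_i = -205 mm.
The image is virtual, upright and reduced, behind the mirror.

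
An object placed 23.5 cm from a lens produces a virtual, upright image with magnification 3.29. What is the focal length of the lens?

m = −d_i/d_o ⇒ d_i = −m·d_o = −(+3.29)·(23.5) = -77.31 cm.
1/f = 1/d_o + 1/d_i = 1/(23.5) + 1/(-77.31) = 0.02962, so f = 33.8 cm.
Since f is positive, the lens is converging.

f = 33.8 cm (converging)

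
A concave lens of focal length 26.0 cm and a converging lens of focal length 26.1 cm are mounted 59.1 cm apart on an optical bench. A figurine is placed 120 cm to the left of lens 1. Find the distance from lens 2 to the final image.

38.6 cm

Lens 1 is diverging, so f₁ = −26.0 cm.
Lens 1: 1/d_i1 = 1/f₁ − 1/d_o1 = 1/(-26.0) − 1/(120) = -0.04679, so d_i1 = -21.37 cm.
The intermediate image is 21.37 cm to the left of lens 1 (virtual), which is 59.1 − (-21.37) = 80.47 cm to the left of lens 2, so d_o2 = +80.47 cm.
Lens 2: 1/d_i2 = 1/f₂ − 1/d_o2 = 1/(26.1) − 1/(80.47) = 0.02589, so d_i2 = 38.6 cm.
The final image is real, 38.6 cm to the right of lens 2 (overall magnification ≈ -0.085).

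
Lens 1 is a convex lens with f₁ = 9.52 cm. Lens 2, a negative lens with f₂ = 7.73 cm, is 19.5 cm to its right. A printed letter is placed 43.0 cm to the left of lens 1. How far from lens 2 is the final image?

3.75 cm

Lens 1: 1/d_i1 = 1/f₁ − 1/d_o1 = 1/(9.52) − 1/(43.0) = 0.08179, so d_i1 = 12.23 cm.
The intermediate image is 12.23 cm to the right of lens 1, which is 19.5 − (12.23) = 7.270 cm to the left of lens 2, so d_o2 = +7.270 cm.
Lens 2 is diverging, so f₂ = −7.73 cm.
Lens 2: 1/d_i2 = 1/f₂ − 1/d_o2 = 1/(-7.73) − 1/(7.270) = -0.2669, so d_i2 = -3.75 cm.
The final image is virtual, 3.75 cm to the left of lens 2 (overall magnification ≈ -0.15).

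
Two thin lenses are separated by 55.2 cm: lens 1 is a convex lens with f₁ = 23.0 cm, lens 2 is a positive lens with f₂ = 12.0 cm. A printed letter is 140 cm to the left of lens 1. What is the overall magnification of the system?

m = +0.150

Lens 1: 1/d_i1 = 1/(23.0) − 1/(140) = 0.03634, so d_i1 = 27.52 cm; m₁ = −d_i1/d_o1 = -0.1966.
d_o2 = 55.2 − (27.52) = 27.68 cm.
Lens 2: 1/d_i2 = 1/(12.0) − 1/(27.68) = 0.04721, so d_i2 = 21.18 cm; m₂ = −d_i2/d_o2 = -0.7653.
m = m₁·m₂ = (-0.1966)(-0.7653) = +0.150.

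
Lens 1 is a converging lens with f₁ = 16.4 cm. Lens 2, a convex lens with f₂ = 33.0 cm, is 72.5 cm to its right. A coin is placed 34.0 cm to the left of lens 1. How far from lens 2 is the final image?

Lens 1: 1/d_i1 = 1/f₁ − 1/d_o1 = 1/(16.4) − 1/(34.0) = 0.03156, so d_i1 = 31.68 cm.
The intermediate image is 31.68 cm to the right of lens 1, which is 72.5 − (31.68) = 40.82 cm to the left of lens 2, so d_o2 = +40.82 cm.
Lens 2: 1/d_i2 = 1/f₂ − 1/d_o2 = 1/(33.0) − 1/(40.82) = 0.005805, so d_i2 = 172 cm.
The final image is real, 172 cm to the right of lens 2 (overall magnification ≈ 3.9).

172 cm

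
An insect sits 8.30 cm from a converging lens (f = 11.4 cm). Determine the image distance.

Thin-lens equation: 1/d_i = 1/f − 1/d_o = 1/(11.40) − 1/(8.30) = 0.08772 − 0.1205 = -0.03276, so d_i = -30.5 cm.
The image is virtual, upright and enlarged, on the same side as the object.

30.5 cm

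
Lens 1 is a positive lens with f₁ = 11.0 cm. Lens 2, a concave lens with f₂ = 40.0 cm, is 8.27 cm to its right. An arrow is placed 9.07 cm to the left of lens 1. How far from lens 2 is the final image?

Lens 1: 1/d_i1 = 1/f₁ − 1/d_o1 = 1/(11.0) − 1/(9.07) = -0.01934, so d_i1 = -51.69 cm.
The intermediate image is 51.69 cm to the left of lens 1 (virtual), which is 8.27 − (-51.69) = 59.96 cm to the left of lens 2, so d_o2 = +59.96 cm.
Lens 2 is diverging, so f₂ = −40.0 cm.
Lens 2: 1/d_i2 = 1/f₂ − 1/d_o2 = 1/(-40.0) − 1/(59.96) = -0.04168, so d_i2 = -24.0 cm.
The final image is virtual, 24.0 cm to the left of lens 2 (overall magnification ≈ 2.3).

24.0 cm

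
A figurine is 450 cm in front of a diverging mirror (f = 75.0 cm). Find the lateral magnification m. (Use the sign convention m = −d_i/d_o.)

m = +0.143

For a diverging mirror, f = -75.0 cm.
1/d_i = 1/f − 1/d_o = 1/(-75.00) − 1/(450) = -0.01556, so d_i = -64.29 cm.
m = −d_i/d_o = −(-64.29)/(450) = +0.143.
The image is virtual, upright and reduced, behind the mirror.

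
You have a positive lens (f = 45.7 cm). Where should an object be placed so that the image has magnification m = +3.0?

30.5 cm

m = −d_i/d_o ⇒ d_i = −m·d_o.
1/f = 1/d_o + 1/d_i = 1/d_o − 1/(m·d_o) = (1 − 1/m)/d_o, so d_o = f(1 − 1/m) = (45.70)(1 − 1/(+3.0)) = 30.5 cm.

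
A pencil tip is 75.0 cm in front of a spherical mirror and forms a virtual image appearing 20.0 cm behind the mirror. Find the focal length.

f = -27.3 cm (convex)

Virtual image ⇒ d_i = −20.0 cm.
1/f = 1/d_o + 1/d_i = 1/(75.0) + 1/(-20.0) = -0.03667, so f = -27.3 cm.
Since f is negative, the spherical mirror is convex.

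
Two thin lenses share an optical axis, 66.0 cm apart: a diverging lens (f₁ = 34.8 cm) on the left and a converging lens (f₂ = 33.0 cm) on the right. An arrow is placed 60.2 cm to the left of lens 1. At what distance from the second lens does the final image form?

52.8 cm

Lens 1 is diverging, so f₁ = −34.8 cm.
Lens 1: 1/d_i1 = 1/f₁ − 1/d_o1 = 1/(-34.8) − 1/(60.2) = -0.04535, so d_i1 = -22.05 cm.
The intermediate image is 22.05 cm to the left of lens 1 (virtual), which is 66.0 − (-22.05) = 88.05 cm to the left of lens 2, so d_o2 = +88.05 cm.
Lens 2: 1/d_i2 = 1/f₂ − 1/d_o2 = 1/(33.0) − 1/(88.05) = 0.01895, so d_i2 = 52.8 cm.
The final image is real, 52.8 cm to the right of lens 2 (overall magnification ≈ -0.22).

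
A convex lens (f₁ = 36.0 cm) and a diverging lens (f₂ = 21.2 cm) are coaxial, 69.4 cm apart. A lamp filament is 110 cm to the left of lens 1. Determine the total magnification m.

m = -0.278

Lens 1: 1/d_i1 = 1/(36.0) − 1/(110) = 0.01869, so d_i1 = 53.51 cm; m₁ = −d_i1/d_o1 = -0.4865.
d_o2 = 69.4 − (53.51) = 15.89 cm.
f₂ = −21.2 cm (diverging).
Lens 2: 1/d_i2 = 1/(-21.2) − 1/(15.89) = -0.1101, so d_i2 = -9.082 cm; m₂ = −d_i2/d_o2 = +0.5716.
m = m₁·m₂ = (-0.4865)(+0.5716) = -0.278.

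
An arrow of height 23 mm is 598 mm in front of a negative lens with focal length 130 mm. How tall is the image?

For a negative lens, f = -130 mm.
1/d_i = 1/f − 1/d_o = 1/(-130.0) − 1/(598) = -0.009365, so d_i = -106.8 mm.
m = −d_i/d_o = +0.1786.
|h_i| = |m|·h_o = 0.1786 × 23 = 4.11 mm. The image is virtual, upright and reduced, on the same side as the object.

4.11 mm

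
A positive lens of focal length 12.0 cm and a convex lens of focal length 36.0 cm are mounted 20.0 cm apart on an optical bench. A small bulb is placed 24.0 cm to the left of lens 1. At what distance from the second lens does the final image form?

Lens 1: 1/d_i1 = 1/f₁ − 1/d_o1 = 1/(12.0) − 1/(24.0) = 0.04167, so d_i1 = 24.00 cm.
The intermediate image is 24.00 cm to the right of lens 1, which lies 4.000 cm to the right of lens 2 — a virtual object — so d_o2 = −4.000 cm.
Lens 2: 1/d_i2 = 1/f₂ − 1/d_o2 = 1/(36.0) − 1/(-4.000) = 0.2778, so d_i2 = 3.60 cm.
The final image is real, 3.60 cm to the right of lens 2 (overall magnification ≈ -0.90).

3.60 cm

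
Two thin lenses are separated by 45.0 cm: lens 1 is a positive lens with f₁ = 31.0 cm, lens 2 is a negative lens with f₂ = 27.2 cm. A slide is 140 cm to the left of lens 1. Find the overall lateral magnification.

m = -0.239

Lens 1: 1/d_i1 = 1/(31.0) − 1/(140) = 0.02512, so d_i1 = 39.82 cm; m₁ = −d_i1/d_o1 = -0.2844.
d_o2 = 45.0 − (39.82) = 5.180 cm.
f₂ = −27.2 cm (diverging).
Lens 2: 1/d_i2 = 1/(-27.2) − 1/(5.180) = -0.2298, so d_i2 = -4.351 cm; m₂ = −d_i2/d_o2 = +0.8400.
m = m₁·m₂ = (-0.2844)(+0.8400) = -0.239.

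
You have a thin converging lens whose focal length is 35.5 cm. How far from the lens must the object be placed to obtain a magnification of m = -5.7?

41.7 cm

m = −d_i/d_o ⇒ d_i = −m·d_o.
1/f = 1/d_o + 1/d_i = 1/d_o − 1/(m·d_o) = (1 − 1/m)/d_o, so d_o = f(1 − 1/m) = (35.50)(1 − 1/(-5.7)) = 41.7 cm.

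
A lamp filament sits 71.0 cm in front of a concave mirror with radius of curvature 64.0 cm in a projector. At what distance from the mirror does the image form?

f = R/2 = 64.0/2 = 32.00 cm.
Mirror equation: 1/s_i = 1/f − 1/s_o = 1/(32.00) − 1/(71.0) = 0.03125 − 0.01408 = 0.01717, so s_i = 58.3 cm.
The image is real, inverted and reduced, in front of the mirror.

58.3 cm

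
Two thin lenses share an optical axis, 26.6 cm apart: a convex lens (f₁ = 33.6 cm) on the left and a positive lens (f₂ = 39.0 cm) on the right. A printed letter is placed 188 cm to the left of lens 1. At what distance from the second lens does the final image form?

Lens 1: 1/d_i1 = 1/f₁ − 1/d_o1 = 1/(33.6) − 1/(188) = 0.02444, so d_i1 = 40.91 cm.
The intermediate image is 40.91 cm to the right of lens 1, which lies 14.31 cm to the right of lens 2 — a virtual object — so d_o2 = −14.31 cm.
Lens 2: 1/d_i2 = 1/f₂ − 1/d_o2 = 1/(39.0) − 1/(-14.31) = 0.09552, so d_i2 = 10.5 cm.
The final image is real, 10.5 cm to the right of lens 2 (overall magnification ≈ -0.16).

10.5 cm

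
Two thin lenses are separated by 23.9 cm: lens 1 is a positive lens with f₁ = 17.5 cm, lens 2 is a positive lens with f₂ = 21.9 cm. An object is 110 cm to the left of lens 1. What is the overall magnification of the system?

m = -0.220

Lens 1: 1/d_i1 = 1/(17.5) − 1/(110) = 0.04805, so d_i1 = 20.81 cm; m₁ = −d_i1/d_o1 = -0.1892.
d_o2 = 23.9 − (20.81) = 3.090 cm.
Lens 2: 1/d_i2 = 1/(21.9) − 1/(3.090) = -0.2780, so d_i2 = -3.598 cm; m₂ = −d_i2/d_o2 = +1.164.
m = m₁·m₂ = (-0.1892)(+1.164) = -0.220.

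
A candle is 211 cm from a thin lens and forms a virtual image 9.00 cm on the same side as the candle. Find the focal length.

Virtual image ⇒ d_i = −9.00 cm.
1/f = 1/d_o + 1/d_i = 1/(211) + 1/(-9.00) = -0.1064, so f = -9.40 cm.
Since f is negative, the thin lens is diverging.

f = -9.40 cm (diverging)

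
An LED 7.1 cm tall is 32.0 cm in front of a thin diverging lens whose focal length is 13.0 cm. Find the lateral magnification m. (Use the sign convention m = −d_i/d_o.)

m = +0.289

For a diverging lens, f = -13.0 cm.
1/d_i = 1/f − 1/d_o = 1/(-13.00) − 1/(32.0) = -0.1082, so d_i = -9.244 cm.
m = −d_i/d_o = −(-9.244)/(32.0) = +0.289.
The image is virtual, upright and reduced, on the same side as the object.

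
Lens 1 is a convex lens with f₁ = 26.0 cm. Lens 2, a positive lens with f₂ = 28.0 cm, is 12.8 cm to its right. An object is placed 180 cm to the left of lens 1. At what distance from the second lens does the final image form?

10.8 cm

Lens 1: 1/d_i1 = 1/f₁ − 1/d_o1 = 1/(26.0) − 1/(180) = 0.03291, so d_i1 = 30.39 cm.
The intermediate image is 30.39 cm to the right of lens 1, which lies 17.59 cm to the right of lens 2 — a virtual object — so d_o2 = −17.59 cm.
Lens 2: 1/d_i2 = 1/f₂ − 1/d_o2 = 1/(28.0) − 1/(-17.59) = 0.09256, so d_i2 = 10.8 cm.
The final image is real, 10.8 cm to the right of lens 2 (overall magnification ≈ -0.10).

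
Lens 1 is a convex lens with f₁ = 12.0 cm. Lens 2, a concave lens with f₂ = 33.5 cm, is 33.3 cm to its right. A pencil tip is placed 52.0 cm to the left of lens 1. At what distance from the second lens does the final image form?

11.6 cm

Lens 1: 1/d_i1 = 1/f₁ − 1/d_o1 = 1/(12.0) − 1/(52.0) = 0.06410, so d_i1 = 15.60 cm.
The intermediate image is 15.60 cm to the right of lens 1, which is 33.3 − (15.60) = 17.70 cm to the left of lens 2, so d_o2 = +17.70 cm.
Lens 2 is diverging, so f₂ = −33.5 cm.
Lens 2: 1/d_i2 = 1/f₂ − 1/d_o2 = 1/(-33.5) − 1/(17.70) = -0.08635, so d_i2 = -11.6 cm.
The final image is virtual, 11.6 cm to the left of lens 2 (overall magnification ≈ -0.20).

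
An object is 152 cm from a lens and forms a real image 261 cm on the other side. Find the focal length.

Real image ⇒ d_i = +261 cm.
1/f = 1/d_o + 1/d_i = 1/(152) + 1/(261) = 0.01041, so f = 96.1 cm.
Since f is positive, the lens is converging.

f = 96.1 cm (converging)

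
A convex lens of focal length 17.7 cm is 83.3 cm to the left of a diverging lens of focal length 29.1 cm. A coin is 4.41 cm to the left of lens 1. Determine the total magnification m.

Lens 1: 1/d_i1 = 1/(17.7) − 1/(4.41) = -0.1703, so d_i1 = -5.873 cm; m₁ = −d_i1/d_o1 = +1.332.
d_o2 = 83.3 − (-5.873) = 89.17 cm.
f₂ = −29.1 cm (diverging).
Lens 2: 1/d_i2 = 1/(-29.1) − 1/(89.17) = -0.04558, so d_i2 = -21.94 cm; m₂ = −d_i2/d_o2 = +0.2460.
m = m₁·m₂ = (+1.332)(+0.2460) = +0.328.

m = +0.328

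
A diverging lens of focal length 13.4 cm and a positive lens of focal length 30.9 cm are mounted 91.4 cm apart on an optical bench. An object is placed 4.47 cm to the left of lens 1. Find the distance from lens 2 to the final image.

Lens 1 is diverging, so f₁ = −13.4 cm.
Lens 1: 1/d_i1 = 1/f₁ − 1/d_o1 = 1/(-13.4) − 1/(4.47) = -0.2983, so d_i1 = -3.352 cm.
The intermediate image is 3.352 cm to the left of lens 1 (virtual), which is 91.4 − (-3.352) = 94.75 cm to the left of lens 2, so d_o2 = +94.75 cm.
Lens 2: 1/d_i2 = 1/f₂ − 1/d_o2 = 1/(30.9) − 1/(94.75) = 0.02181, so d_i2 = 45.9 cm.
The final image is real, 45.9 cm to the right of lens 2 (overall magnification ≈ -0.36).

45.9 cm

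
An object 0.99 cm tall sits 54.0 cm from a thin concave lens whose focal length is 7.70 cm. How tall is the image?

0.124 cm

For a concave lens, f = -7.70 cm.
1/d_i = 1/f − 1/d_o = 1/(-7.700) − 1/(54.0) = -0.1484, so d_i = -6.739 cm.
m = −d_i/d_o = +0.1248.
|h_i| = |m|·h_o = 0.1248 × 0.99 = 0.124 cm. The image is virtual, upright and reduced, on the same side as the object.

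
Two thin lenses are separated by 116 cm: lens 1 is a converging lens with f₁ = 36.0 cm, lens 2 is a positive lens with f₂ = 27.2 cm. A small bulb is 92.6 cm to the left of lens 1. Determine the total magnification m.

Lens 1: 1/d_i1 = 1/(36.0) − 1/(92.6) = 0.01698, so d_i1 = 58.90 cm; m₁ = −d_i1/d_o1 = -0.6361.
d_o2 = 116 − (58.90) = 57.10 cm.
Lens 2: 1/d_i2 = 1/(27.2) − 1/(57.10) = 0.01925, so d_i2 = 51.94 cm; m₂ = −d_i2/d_o2 = -0.9097.
m = m₁·m₂ = (-0.6361)(-0.9097) = +0.579.

m = +0.579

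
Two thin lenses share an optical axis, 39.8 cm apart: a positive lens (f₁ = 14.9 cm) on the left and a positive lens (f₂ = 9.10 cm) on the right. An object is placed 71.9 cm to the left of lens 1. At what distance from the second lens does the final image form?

Lens 1: 1/d_i1 = 1/f₁ − 1/d_o1 = 1/(14.9) − 1/(71.9) = 0.05321, so d_i1 = 18.79 cm.
The intermediate image is 18.79 cm to the right of lens 1, which is 39.8 − (18.79) = 21.01 cm to the left of lens 2, so d_o2 = +21.01 cm.
Lens 2: 1/d_i2 = 1/f₂ − 1/d_o2 = 1/(9.10) − 1/(21.01) = 0.06229, so d_i2 = 16.1 cm.
The final image is real, 16.1 cm to the right of lens 2 (overall magnification ≈ 0.20).

16.1 cm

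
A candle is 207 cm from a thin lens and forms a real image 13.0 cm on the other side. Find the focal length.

f = 12.2 cm (converging)

Real image ⇒ d_i = +13.0 cm.
1/f = 1/d_o + 1/d_i = 1/(207) + 1/(13.0) = 0.08175, so f = 12.2 cm.
Since f is positive, the thin lens is converging.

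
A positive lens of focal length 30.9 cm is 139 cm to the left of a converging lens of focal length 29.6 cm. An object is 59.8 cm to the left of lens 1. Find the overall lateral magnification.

Lens 1: 1/d_i1 = 1/(30.9) − 1/(59.8) = 0.01564, so d_i1 = 63.94 cm; m₁ = −d_i1/d_o1 = -1.069.
d_o2 = 139 − (63.94) = 75.06 cm.
Lens 2: 1/d_i2 = 1/(29.6) − 1/(75.06) = 0.02046, so d_i2 = 48.87 cm; m₂ = −d_i2/d_o2 = -0.6511.
m = m₁·m₂ = (-1.069)(-0.6511) = +0.696.

m = +0.696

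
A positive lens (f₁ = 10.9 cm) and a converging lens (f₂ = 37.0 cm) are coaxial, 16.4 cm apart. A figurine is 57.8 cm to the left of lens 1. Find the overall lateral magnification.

m = -0.253

Lens 1: 1/d_i1 = 1/(10.9) − 1/(57.8) = 0.07444, so d_i1 = 13.43 cm; m₁ = −d_i1/d_o1 = -0.2324.
d_o2 = 16.4 − (13.43) = 2.970 cm.
Lens 2: 1/d_i2 = 1/(37.0) − 1/(2.970) = -0.3097, so d_i2 = -3.229 cm; m₂ = −d_i2/d_o2 = +1.087.
m = m₁·m₂ = (-0.2324)(+1.087) = -0.253.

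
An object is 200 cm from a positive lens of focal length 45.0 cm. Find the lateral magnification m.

m = -0.290

1/d_i = 1/f − 1/d_o = 1/(45.00) − 1/(200) = 0.01722, so d_i = 58.06 cm.
m = −d_i/d_o = −(58.06)/(200) = -0.290.
The image is real, inverted and reduced, on the far side of the lens.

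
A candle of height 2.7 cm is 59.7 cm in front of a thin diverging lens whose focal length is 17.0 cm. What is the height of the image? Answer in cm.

For a diverging lens, f = -17.0 cm.
1/d_i = 1/f − 1/d_o = 1/(-17.00) − 1/(59.7) = -0.07557, so d_i = -13.23 cm.
m = −d_i/d_o = +0.2216.
|h_i| = |m|·h_o = 0.2216 × 2.7 = 0.598 cm. The image is virtual, upright and reduced, on the same side as the object.

0.598 cm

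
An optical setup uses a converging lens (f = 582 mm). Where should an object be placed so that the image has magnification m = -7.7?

658 mm

m = −d_i/d_o ⇒ d_i = −m·d_o.
1/f = 1/d_o + 1/d_i = 1/d_o − 1/(m·d_o) = (1 − 1/m)/d_o, so d_o = f(1 − 1/m) = (582.0)(1 − 1/(-7.7)) = 658 mm.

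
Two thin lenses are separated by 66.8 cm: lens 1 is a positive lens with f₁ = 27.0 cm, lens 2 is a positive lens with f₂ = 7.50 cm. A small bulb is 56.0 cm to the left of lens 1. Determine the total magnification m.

Lens 1: 1/d_i1 = 1/(27.0) − 1/(56.0) = 0.01918, so d_i1 = 52.14 cm; m₁ = −d_i1/d_o1 = -0.9311.
d_o2 = 66.8 − (52.14) = 14.66 cm.
Lens 2: 1/d_i2 = 1/(7.50) − 1/(14.66) = 0.06512, so d_i2 = 15.36 cm; m₂ = −d_i2/d_o2 = -1.047.
m = m₁·m₂ = (-0.9311)(-1.047) = +0.975.

m = +0.975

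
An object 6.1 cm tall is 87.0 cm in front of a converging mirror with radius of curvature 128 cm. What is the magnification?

f = R/2 = 128/2 = 64.00 cm.
1/d_i = 1/f − 1/d_o = 1/(64.00) − 1/(87.0) = 0.004131, so d_i = 242.1 cm.
m = −d_i/d_o = −(242.1)/(87.0) = -2.78.
The image is real, inverted and enlarged, in front of the mirror.

m = -2.78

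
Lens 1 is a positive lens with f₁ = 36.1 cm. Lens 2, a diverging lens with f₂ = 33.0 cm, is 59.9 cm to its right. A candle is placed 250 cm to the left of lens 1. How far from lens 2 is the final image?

11.5 cm

Lens 1: 1/d_i1 = 1/f₁ − 1/d_o1 = 1/(36.1) − 1/(250) = 0.02370, so d_i1 = 42.19 cm.
The intermediate image is 42.19 cm to the right of lens 1, which is 59.9 − (42.19) = 17.71 cm to the left of lens 2, so d_o2 = +17.71 cm.
Lens 2 is diverging, so f₂ = −33.0 cm.
Lens 2: 1/d_i2 = 1/f₂ − 1/d_o2 = 1/(-33.0) − 1/(17.71) = -0.08677, so d_i2 = -11.5 cm.
The final image is virtual, 11.5 cm to the left of lens 2 (overall magnification ≈ -0.11).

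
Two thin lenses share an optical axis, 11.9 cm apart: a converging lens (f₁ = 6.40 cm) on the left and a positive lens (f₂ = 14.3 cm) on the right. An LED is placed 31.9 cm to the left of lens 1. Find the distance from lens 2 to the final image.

Lens 1: 1/d_i1 = 1/f₁ − 1/d_o1 = 1/(6.40) − 1/(31.9) = 0.1249, so d_i1 = 8.006 cm.
The intermediate image is 8.006 cm to the right of lens 1, which is 11.9 − (8.006) = 3.894 cm to the left of lens 2, so d_o2 = +3.894 cm.
Lens 2: 1/d_i2 = 1/f₂ − 1/d_o2 = 1/(14.3) − 1/(3.894) = -0.1869, so d_i2 = -5.35 cm.
The final image is virtual, 5.35 cm to the left of lens 2 (overall magnification ≈ -0.34).

5.35 cm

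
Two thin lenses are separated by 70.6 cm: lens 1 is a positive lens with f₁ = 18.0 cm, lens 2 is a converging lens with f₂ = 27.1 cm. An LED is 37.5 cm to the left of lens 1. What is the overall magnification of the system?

Lens 1: 1/d_i1 = 1/(18.0) − 1/(37.5) = 0.02889, so d_i1 = 34.62 cm; m₁ = −d_i1/d_o1 = -0.9232.
d_o2 = 70.6 − (34.62) = 35.98 cm.
Lens 2: 1/d_i2 = 1/(27.1) − 1/(35.98) = 0.009107, so d_i2 = 109.8 cm; m₂ = −d_i2/d_o2 = -3.052.
m = m₁·m₂ = (-0.9232)(-3.052) = +2.82.

m = +2.82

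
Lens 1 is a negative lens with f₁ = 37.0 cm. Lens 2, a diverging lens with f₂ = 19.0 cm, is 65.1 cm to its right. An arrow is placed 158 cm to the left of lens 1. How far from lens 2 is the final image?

Lens 1 is diverging, so f₁ = −37.0 cm.
Lens 1: 1/d_i1 = 1/f₁ − 1/d_o1 = 1/(-37.0) − 1/(158) = -0.03336, so d_i1 = -29.98 cm.
The intermediate image is 29.98 cm to the left of lens 1 (virtual), which is 65.1 − (-29.98) = 95.08 cm to the left of lens 2, so d_o2 = +95.08 cm.
Lens 2 is diverging, so f₂ = −19.0 cm.
Lens 2: 1/d_i2 = 1/f₂ − 1/d_o2 = 1/(-19.0) − 1/(95.08) = -0.06315, so d_i2 = -15.8 cm.
The final image is virtual, 15.8 cm to the left of lens 2 (overall magnification ≈ 0.032).

15.8 cm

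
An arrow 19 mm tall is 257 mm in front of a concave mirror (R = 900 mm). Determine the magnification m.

f = R/2 = 900/2 = 450.0 mm.
1/d_i = 1/f − 1/d_o = 1/(450.0) − 1/(257) = -0.001669, so d_i = -599.2 mm.
m = −d_i/d_o = −(-599.2)/(257) = +2.33.
The image is virtual, upright and enlarged, behind the mirror.

m = +2.33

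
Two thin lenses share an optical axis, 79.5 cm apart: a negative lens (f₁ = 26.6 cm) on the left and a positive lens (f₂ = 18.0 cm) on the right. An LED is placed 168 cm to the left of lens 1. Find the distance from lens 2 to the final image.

21.8 cm

Lens 1 is diverging, so f₁ = −26.6 cm.
Lens 1: 1/d_i1 = 1/f₁ − 1/d_o1 = 1/(-26.6) − 1/(168) = -0.04355, so d_i1 = -22.96 cm.
The intermediate image is 22.96 cm to the left of lens 1 (virtual), which is 79.5 − (-22.96) = 102.5 cm to the left of lens 2, so d_o2 = +102.5 cm.
Lens 2: 1/d_i2 = 1/f₂ − 1/d_o2 = 1/(18.0) − 1/(102.5) = 0.04580, so d_i2 = 21.8 cm.
The final image is real, 21.8 cm to the right of lens 2 (overall magnification ≈ -0.029).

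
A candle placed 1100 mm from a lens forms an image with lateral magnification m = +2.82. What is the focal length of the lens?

f = 1700 mm (converging)

m = −d_i/d_o ⇒ d_i = −m·d_o = −(+2.82)·(1100) = -3102 mm.
1/f = 1/d_o + 1/d_i = 1/(1100) + 1/(-3102) = 0.0005867, so f = 1700 mm.
Since f is positive, the lens is converging.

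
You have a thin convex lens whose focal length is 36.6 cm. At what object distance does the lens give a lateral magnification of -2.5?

51.2 cm

m = −d_i/d_o ⇒ d_i = −m·d_o.
1/f = 1/d_o + 1/d_i = 1/d_o − 1/(m·d_o) = (1 − 1/m)/d_o, so d_o = f(1 − 1/m) = (36.60)(1 − 1/(-2.5)) = 51.2 cm.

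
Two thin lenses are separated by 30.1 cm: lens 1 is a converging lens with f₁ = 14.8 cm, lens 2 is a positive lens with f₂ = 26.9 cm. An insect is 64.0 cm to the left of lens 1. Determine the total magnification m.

m = -0.504

Lens 1: 1/d_i1 = 1/(14.8) − 1/(64.0) = 0.05194, so d_i1 = 19.25 cm; m₁ = −d_i1/d_o1 = -0.3008.
d_o2 = 30.1 − (19.25) = 10.85 cm.
Lens 2: 1/d_i2 = 1/(26.9) − 1/(10.85) = -0.05499, so d_i2 = -18.18 cm; m₂ = −d_i2/d_o2 = +1.676.
m = m₁·m₂ = (-0.3008)(+1.676) = -0.504.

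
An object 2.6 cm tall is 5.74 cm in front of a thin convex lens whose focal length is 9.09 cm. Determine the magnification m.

1/d_i = 1/f − 1/d_o = 1/(9.090) − 1/(5.74) = -0.06421, so d_i = -15.58 cm.
m = −d_i/d_o = −(-15.58)/(5.74) = +2.71.
The image is virtual, upright and enlarged, on the same side as the object.

m = +2.71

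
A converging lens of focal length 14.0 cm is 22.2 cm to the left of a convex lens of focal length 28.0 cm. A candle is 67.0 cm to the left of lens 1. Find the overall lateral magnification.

Lens 1: 1/d_i1 = 1/(14.0) − 1/(67.0) = 0.05650, so d_i1 = 17.70 cm; m₁ = −d_i1/d_o1 = -0.2642.
d_o2 = 22.2 − (17.70) = 4.500 cm.
Lens 2: 1/d_i2 = 1/(28.0) − 1/(4.500) = -0.1865, so d_i2 = -5.362 cm; m₂ = −d_i2/d_o2 = +1.191.
m = m₁·m₂ = (-0.2642)(+1.191) = -0.315.

m = -0.315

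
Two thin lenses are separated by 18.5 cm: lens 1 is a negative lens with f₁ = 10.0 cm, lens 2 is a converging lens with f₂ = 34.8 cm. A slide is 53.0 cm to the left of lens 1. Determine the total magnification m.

f₁ = −10.0 cm (diverging).
Lens 1: 1/d_i1 = 1/(-10.0) − 1/(53.0) = -0.1189, so d_i1 = -8.413 cm; m₁ = −d_i1/d_o1 = +0.1587.
d_o2 = 18.5 − (-8.413) = 26.91 cm.
Lens 2: 1/d_i2 = 1/(34.8) − 1/(26.91) = -0.008425, so d_i2 = -118.7 cm; m₂ = −d_i2/d_o2 = +4.411.
m = m₁·m₂ = (+0.1587)(+4.411) = +0.700.

m = +0.700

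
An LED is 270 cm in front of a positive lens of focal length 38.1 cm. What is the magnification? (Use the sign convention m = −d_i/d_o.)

m = -0.164

1/d_i = 1/f − 1/d_o = 1/(38.10) − 1/(270) = 0.02254, so d_i = 44.36 cm.
m = −d_i/d_o = −(44.36)/(270) = -0.164.
The image is real, inverted and reduced, on the far side of the lens.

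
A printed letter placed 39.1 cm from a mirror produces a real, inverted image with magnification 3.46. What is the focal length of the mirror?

m = −d_i/d_o ⇒ d_i = −m·d_o = −(-3.46)·(39.1) = 135.3 cm.
1/f = 1/d_o + 1/d_i = 1/(39.1) + 1/(135.3) = 0.03297, so f = 30.3 cm.
Since f is positive, the mirror is concave.

f = 30.3 cm (concave)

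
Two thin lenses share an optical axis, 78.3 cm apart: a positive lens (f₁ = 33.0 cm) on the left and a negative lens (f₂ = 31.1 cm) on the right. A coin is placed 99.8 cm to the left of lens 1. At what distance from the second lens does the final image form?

Lens 1: 1/d_i1 = 1/f₁ − 1/d_o1 = 1/(33.0) − 1/(99.8) = 0.02028, so d_i1 = 49.30 cm.
The intermediate image is 49.30 cm to the right of lens 1, which is 78.3 − (49.30) = 29.00 cm to the left of lens 2, so d_o2 = +29.00 cm.
Lens 2 is diverging, so f₂ = −31.1 cm.
Lens 2: 1/d_i2 = 1/f₂ − 1/d_o2 = 1/(-31.1) − 1/(29.00) = -0.06664, so d_i2 = -15.0 cm.
The final image is virtual, 15.0 cm to the left of lens 2 (overall magnification ≈ -0.26).

15.0 cm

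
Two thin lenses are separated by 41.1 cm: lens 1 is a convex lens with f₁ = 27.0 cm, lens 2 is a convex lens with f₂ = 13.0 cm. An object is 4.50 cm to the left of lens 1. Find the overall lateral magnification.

m = -0.466

Lens 1: 1/d_i1 = 1/(27.0) − 1/(4.50) = -0.1852, so d_i1 = -5.400 cm; m₁ = −d_i1/d_o1 = +1.200.
d_o2 = 41.1 − (-5.400) = 46.50 cm.
Lens 2: 1/d_i2 = 1/(13.0) − 1/(46.50) = 0.05542, so d_i2 = 18.04 cm; m₂ = −d_i2/d_o2 = -0.3881.
m = m₁·m₂ = (+1.200)(-0.3881) = -0.466.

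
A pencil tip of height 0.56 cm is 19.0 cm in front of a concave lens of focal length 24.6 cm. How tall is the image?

For a concave lens, f = -24.6 cm.
1/d_i = 1/f − 1/d_o = 1/(-24.60) − 1/(19.0) = -0.09328, so d_i = -10.72 cm.
m = −d_i/d_o = +0.5642.
|h_i| = |m|·h_o = 0.5642 × 0.56 = 0.316 cm. The image is virtual, upright and reduced, on the same side as the object.

0.316 cm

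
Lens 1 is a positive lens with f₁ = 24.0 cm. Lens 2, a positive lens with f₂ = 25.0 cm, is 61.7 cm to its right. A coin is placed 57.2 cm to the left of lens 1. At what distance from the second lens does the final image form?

109 cm

Lens 1: 1/d_i1 = 1/f₁ − 1/d_o1 = 1/(24.0) − 1/(57.2) = 0.02418, so d_i1 = 41.35 cm.
The intermediate image is 41.35 cm to the right of lens 1, which is 61.7 − (41.35) = 20.35 cm to the left of lens 2, so d_o2 = +20.35 cm.
Lens 2: 1/d_i2 = 1/f₂ − 1/d_o2 = 1/(25.0) − 1/(20.35) = -0.009140, so d_i2 = -109 cm.
The final image is virtual, 109 cm to the left of lens 2 (overall magnification ≈ -3.9).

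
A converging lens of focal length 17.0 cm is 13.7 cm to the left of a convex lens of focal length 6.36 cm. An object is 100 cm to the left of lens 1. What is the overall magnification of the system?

Lens 1: 1/d_i1 = 1/(17.0) − 1/(100) = 0.04882, so d_i1 = 20.48 cm; m₁ = −d_i1/d_o1 = -0.2048.
d_o2 = 13.7 − (20.48) = -6.780 cm (virtual object).
Lens 2: 1/d_i2 = 1/(6.36) − 1/(-6.780) = 0.3047, so d_i2 = 3.282 cm; m₂ = −d_i2/d_o2 = +0.4840.
m = m₁·m₂ = (-0.2048)(+0.4840) = -0.0991.

m = -0.0991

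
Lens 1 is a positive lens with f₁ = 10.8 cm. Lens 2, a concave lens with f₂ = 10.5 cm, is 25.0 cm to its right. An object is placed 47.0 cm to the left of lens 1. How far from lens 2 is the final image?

5.37 cm

Lens 1: 1/d_i1 = 1/f₁ − 1/d_o1 = 1/(10.8) − 1/(47.0) = 0.07132, so d_i1 = 14.02 cm.
The intermediate image is 14.02 cm to the right of lens 1, which is 25.0 − (14.02) = 10.98 cm to the left of lens 2, so d_o2 = +10.98 cm.
Lens 2 is diverging, so f₂ = −10.5 cm.
Lens 2: 1/d_i2 = 1/f₂ − 1/d_o2 = 1/(-10.5) − 1/(10.98) = -0.1863, so d_i2 = -5.37 cm.
The final image is virtual, 5.37 cm to the left of lens 2 (overall magnification ≈ -0.15).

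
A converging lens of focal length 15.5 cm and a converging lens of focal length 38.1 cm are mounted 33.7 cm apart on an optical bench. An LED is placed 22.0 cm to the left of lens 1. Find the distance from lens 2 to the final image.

Lens 1: 1/d_i1 = 1/f₁ − 1/d_o1 = 1/(15.5) − 1/(22.0) = 0.01906, so d_i1 = 52.46 cm.
The intermediate image is 52.46 cm to the right of lens 1, which lies 18.76 cm to the right of lens 2 — a virtual object — so d_o2 = −18.76 cm.
Lens 2: 1/d_i2 = 1/f₂ − 1/d_o2 = 1/(38.1) − 1/(-18.76) = 0.07955, so d_i2 = 12.6 cm.
The final image is real, 12.6 cm to the right of lens 2 (overall magnification ≈ -1.6).

12.6 cm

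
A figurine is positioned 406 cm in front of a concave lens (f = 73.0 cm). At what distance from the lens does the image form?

For a concave lens, f = -73.0 cm.
Thin-lens equation: 1/d_i = 1/f − 1/d_o = 1/(-73.00) − 1/(406) = -0.01370 − 0.002463 = -0.01616, so d_i = -61.9 cm.
The image is virtual, upright and reduced, on the same side as the object.

61.9 cm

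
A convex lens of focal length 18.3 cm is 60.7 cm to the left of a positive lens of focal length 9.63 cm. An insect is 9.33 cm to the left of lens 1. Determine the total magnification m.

m = -0.280

Lens 1: 1/d_i1 = 1/(18.3) − 1/(9.33) = -0.05254, so d_i1 = -19.03 cm; m₁ = −d_i1/d_o1 = +2.040.
d_o2 = 60.7 − (-19.03) = 79.73 cm.
Lens 2: 1/d_i2 = 1/(9.63) − 1/(79.73) = 0.09130, so d_i2 = 10.95 cm; m₂ = −d_i2/d_o2 = -0.1374.
m = m₁·m₂ = (+2.040)(-0.1374) = -0.280.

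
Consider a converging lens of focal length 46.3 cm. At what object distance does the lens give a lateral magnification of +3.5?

33.1 cm

m = −d_i/d_o ⇒ d_i = −m·d_o.
1/f = 1/d_o + 1/d_i = 1/d_o − 1/(m·d_o) = (1 − 1/m)/d_o, so d_o = f(1 − 1/m) = (46.30)(1 − 1/(+3.5)) = 33.1 cm.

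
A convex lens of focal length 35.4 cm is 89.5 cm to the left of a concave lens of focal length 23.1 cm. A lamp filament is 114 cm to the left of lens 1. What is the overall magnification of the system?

Lens 1: 1/d_i1 = 1/(35.4) − 1/(114) = 0.01948, so d_i1 = 51.34 cm; m₁ = −d_i1/d_o1 = -0.4504.
d_o2 = 89.5 − (51.34) = 38.16 cm.
f₂ = −23.1 cm (diverging).
Lens 2: 1/d_i2 = 1/(-23.1) − 1/(38.16) = -0.06950, so d_i2 = -14.39 cm; m₂ = −d_i2/d_o2 = +0.3771.
m = m₁·m₂ = (-0.4504)(+0.3771) = -0.170.

m = -0.170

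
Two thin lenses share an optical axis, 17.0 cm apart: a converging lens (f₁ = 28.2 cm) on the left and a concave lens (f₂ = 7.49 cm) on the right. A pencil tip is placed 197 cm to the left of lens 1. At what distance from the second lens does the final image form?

14.2 cm

Lens 1: 1/d_i1 = 1/f₁ − 1/d_o1 = 1/(28.2) − 1/(197) = 0.03038, so d_i1 = 32.91 cm.
The intermediate image is 32.91 cm to the right of lens 1, which lies 15.91 cm to the right of lens 2 — a virtual object — so d_o2 = −15.91 cm.
Lens 2 is diverging, so f₂ = −7.49 cm.
Lens 2: 1/d_i2 = 1/f₂ − 1/d_o2 = 1/(-7.49) − 1/(-15.91) = -0.07066, so d_i2 = -14.2 cm.
The final image is virtual, 14.2 cm to the left of lens 2 (overall magnification ≈ 0.15).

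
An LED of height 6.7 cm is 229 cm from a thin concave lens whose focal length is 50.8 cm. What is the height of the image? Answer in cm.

For a concave lens, f = -50.8 cm.
1/d_i = 1/f − 1/d_o = 1/(-50.80) − 1/(229) = -0.02405, so d_i = -41.58 cm.
m = −d_i/d_o = +0.1816.
|h_i| = |m|·h_o = 0.1816 × 6.7 = 1.22 cm. The image is virtual, upright and reduced, on the same side as the object.

1.22 cm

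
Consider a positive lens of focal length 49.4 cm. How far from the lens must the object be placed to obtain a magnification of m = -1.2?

m = −d_i/d_o ⇒ d_i = −m·d_o.
1/f = 1/d_o + 1/d_i = 1/d_o − 1/(m·d_o) = (1 − 1/m)/d_o, so d_o = f(1 − 1/m) = (49.40)(1 − 1/(-1.2)) = 90.6 cm.

90.6 cm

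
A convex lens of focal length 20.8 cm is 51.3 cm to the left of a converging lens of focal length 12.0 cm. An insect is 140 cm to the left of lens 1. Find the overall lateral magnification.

m = +0.141

Lens 1: 1/d_i1 = 1/(20.8) − 1/(140) = 0.04093, so d_i1 = 24.43 cm; m₁ = −d_i1/d_o1 = -0.1745.
d_o2 = 51.3 − (24.43) = 26.87 cm.
Lens 2: 1/d_i2 = 1/(12.0) − 1/(26.87) = 0.04612, so d_i2 = 21.68 cm; m₂ = −d_i2/d_o2 = -0.8070.
m = m₁·m₂ = (-0.1745)(-0.8070) = +0.141.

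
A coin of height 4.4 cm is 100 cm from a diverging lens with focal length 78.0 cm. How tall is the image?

1.93 cm

For a diverging lens, f = -78.0 cm.
1/d_i = 1/f − 1/d_o = 1/(-78.00) − 1/(100) = -0.02282, so d_i = -43.82 cm.
m = −d_i/d_o = +0.4382.
|h_i| = |m|·h_o = 0.4382 × 4.4 = 1.93 cm. The image is virtual, upright and reduced, on the same side as the object.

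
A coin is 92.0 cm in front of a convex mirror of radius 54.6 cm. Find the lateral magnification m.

f = R/2 = 54.6/2 = 27.30 cm; for a convex mirror, f = -27.30 cm.
1/d_i = 1/f − 1/d_o = 1/(-27.30) − 1/(92.0) = -0.04750, so d_i = -21.05 cm.
m = −d_i/d_o = −(-21.05)/(92.0) = +0.229.
The image is virtual, upright and reduced, behind the mirror.

m = +0.229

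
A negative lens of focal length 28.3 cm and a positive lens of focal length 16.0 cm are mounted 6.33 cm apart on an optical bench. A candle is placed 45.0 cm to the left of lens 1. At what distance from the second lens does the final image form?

Lens 1 is diverging, so f₁ = −28.3 cm.
Lens 1: 1/d_i1 = 1/f₁ − 1/d_o1 = 1/(-28.3) − 1/(45.0) = -0.05756, so d_i1 = -17.37 cm.
The intermediate image is 17.37 cm to the left of lens 1 (virtual), which is 6.33 − (-17.37) = 23.70 cm to the left of lens 2, so d_o2 = +23.70 cm.
Lens 2: 1/d_i2 = 1/f₂ − 1/d_o2 = 1/(16.0) − 1/(23.70) = 0.02031, so d_i2 = 49.2 cm.
The final image is real, 49.2 cm to the right of lens 2 (overall magnification ≈ -0.80).

49.2 cm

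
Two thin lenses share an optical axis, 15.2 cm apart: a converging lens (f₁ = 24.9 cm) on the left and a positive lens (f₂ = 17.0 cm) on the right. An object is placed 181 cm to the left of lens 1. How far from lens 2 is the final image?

7.58 cm

Lens 1: 1/d_i1 = 1/f₁ − 1/d_o1 = 1/(24.9) − 1/(181) = 0.03464, so d_i1 = 28.87 cm.
The intermediate image is 28.87 cm to the right of lens 1, which lies 13.67 cm to the right of lens 2 — a virtual object — so d_o2 = −13.67 cm.
Lens 2: 1/d_i2 = 1/f₂ − 1/d_o2 = 1/(17.0) − 1/(-13.67) = 0.1320, so d_i2 = 7.58 cm.
The final image is real, 7.58 cm to the right of lens 2 (overall magnification ≈ -0.088).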